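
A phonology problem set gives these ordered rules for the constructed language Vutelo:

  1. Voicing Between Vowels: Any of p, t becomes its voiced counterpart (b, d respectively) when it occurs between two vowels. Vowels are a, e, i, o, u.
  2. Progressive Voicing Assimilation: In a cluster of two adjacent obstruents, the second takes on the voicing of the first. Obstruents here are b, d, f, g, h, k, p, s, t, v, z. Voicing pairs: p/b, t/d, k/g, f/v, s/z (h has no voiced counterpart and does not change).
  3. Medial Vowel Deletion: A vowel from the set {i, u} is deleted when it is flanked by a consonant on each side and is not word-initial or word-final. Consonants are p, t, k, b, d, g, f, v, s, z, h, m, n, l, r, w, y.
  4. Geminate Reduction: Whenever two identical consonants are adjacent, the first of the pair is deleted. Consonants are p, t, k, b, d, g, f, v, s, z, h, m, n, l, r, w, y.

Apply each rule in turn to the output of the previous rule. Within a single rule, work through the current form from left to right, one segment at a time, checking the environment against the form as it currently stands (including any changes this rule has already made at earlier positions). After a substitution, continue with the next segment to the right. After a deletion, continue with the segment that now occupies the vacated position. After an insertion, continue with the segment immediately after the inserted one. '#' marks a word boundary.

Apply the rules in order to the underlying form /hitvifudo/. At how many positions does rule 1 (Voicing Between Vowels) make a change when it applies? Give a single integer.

0

1 Voicing Between Vowels: no change — [hitvifudo]
2 Progressive Voicing Assimilation: [hitvifudo] → [hitfifudo]
3 Medial Vowel Deletion: [hitfifudo] → [htffdo]
4 Geminate Reduction: [htffdo] → [htfdo]
Rule 1 changed 0 position(s).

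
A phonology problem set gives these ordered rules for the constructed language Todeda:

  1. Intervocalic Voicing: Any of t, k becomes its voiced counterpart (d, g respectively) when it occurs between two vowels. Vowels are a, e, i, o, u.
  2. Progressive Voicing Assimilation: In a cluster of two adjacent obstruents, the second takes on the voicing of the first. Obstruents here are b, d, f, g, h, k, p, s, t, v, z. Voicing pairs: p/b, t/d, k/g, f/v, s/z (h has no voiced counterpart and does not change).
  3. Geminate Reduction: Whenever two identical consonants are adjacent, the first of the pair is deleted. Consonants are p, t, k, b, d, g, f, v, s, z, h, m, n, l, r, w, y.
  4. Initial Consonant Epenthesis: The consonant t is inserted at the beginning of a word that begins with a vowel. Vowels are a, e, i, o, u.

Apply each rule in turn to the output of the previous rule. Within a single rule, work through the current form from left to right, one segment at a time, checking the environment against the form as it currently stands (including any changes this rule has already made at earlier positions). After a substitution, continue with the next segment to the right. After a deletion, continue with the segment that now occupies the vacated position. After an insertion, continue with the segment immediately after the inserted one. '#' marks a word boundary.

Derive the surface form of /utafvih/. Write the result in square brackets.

1 Intervocalic Voicing: [utafvih] → [udafvih]
2 Progressive Voicing Assimilation: [udafvih] → [udaffih]
3 Geminate Reduction: [udaffih] → [udafih]
4 Initial Consonant Epenthesis: [udafih] → [tudafih]

[tudafih]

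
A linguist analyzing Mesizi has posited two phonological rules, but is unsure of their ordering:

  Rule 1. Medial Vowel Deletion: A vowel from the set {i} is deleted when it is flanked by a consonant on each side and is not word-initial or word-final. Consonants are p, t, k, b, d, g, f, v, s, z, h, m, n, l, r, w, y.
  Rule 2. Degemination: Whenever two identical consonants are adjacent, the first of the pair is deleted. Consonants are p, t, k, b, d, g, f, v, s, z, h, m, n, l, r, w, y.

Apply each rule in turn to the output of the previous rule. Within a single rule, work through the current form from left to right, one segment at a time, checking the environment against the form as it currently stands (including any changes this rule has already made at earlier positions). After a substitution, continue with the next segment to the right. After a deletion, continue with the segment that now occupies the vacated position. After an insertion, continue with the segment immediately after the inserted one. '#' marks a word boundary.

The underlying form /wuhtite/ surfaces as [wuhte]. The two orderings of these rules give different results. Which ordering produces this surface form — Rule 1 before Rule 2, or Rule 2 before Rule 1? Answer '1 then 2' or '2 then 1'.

Order 1 then 2:
  1 Medial Vowel Deletion: [wuhtite] → [wuhtte]
  2 Degemination: [wuhtte] → [wuhte]
  result: [wuhte]
Order 2 then 1:
  2 Degemination: no change — [wuhtite]
  1 Medial Vowel Deletion: [wuhtite] → [wuhtte]
  result: [wuhtte]

1 then 2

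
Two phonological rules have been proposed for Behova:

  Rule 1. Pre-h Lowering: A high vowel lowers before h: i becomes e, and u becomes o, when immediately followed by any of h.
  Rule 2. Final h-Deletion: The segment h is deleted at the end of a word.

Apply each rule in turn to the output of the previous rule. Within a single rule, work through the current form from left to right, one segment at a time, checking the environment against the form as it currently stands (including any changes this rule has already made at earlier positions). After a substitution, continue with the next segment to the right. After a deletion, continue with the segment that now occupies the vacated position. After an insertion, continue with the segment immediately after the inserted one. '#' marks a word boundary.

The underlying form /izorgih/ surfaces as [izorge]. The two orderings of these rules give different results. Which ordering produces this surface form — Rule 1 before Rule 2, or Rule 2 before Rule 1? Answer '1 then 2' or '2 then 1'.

1 then 2

Order 1 then 2:
  1 Pre-h Lowering: [izorgih] → [izorgeh]
  2 Final h-Deletion: [izorgeh] → [izorge]
  result: [izorge]
Order 2 then 1:
  2 Final h-Deletion: [izorgih] → [izorgi]
  1 Pre-h Lowering: no change — [izorgi]
  result: [izorgi]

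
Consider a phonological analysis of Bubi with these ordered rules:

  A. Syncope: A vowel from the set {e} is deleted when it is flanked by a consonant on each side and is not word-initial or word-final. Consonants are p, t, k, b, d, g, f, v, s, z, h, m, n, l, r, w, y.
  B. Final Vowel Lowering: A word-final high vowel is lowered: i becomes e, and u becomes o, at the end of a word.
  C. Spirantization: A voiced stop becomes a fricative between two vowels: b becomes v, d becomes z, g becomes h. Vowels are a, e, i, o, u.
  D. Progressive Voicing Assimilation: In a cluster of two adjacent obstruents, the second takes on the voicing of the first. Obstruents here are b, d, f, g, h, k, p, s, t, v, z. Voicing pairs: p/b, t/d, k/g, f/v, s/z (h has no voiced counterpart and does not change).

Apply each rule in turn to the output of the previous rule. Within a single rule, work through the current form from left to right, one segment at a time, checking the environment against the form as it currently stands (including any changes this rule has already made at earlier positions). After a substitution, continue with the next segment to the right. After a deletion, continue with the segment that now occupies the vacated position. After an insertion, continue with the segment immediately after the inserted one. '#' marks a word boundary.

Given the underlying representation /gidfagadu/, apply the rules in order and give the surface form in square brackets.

A Syncope: no change — [gidfagadu]
B Final Vowel Lowering: [gidfagadu] → [gidfagado]
C Spirantization: [gidfagado] → [gidfahazo]
D Progressive Voicing Assimilation: [gidfahazo] → [gidvahazo]

[gidvahazo]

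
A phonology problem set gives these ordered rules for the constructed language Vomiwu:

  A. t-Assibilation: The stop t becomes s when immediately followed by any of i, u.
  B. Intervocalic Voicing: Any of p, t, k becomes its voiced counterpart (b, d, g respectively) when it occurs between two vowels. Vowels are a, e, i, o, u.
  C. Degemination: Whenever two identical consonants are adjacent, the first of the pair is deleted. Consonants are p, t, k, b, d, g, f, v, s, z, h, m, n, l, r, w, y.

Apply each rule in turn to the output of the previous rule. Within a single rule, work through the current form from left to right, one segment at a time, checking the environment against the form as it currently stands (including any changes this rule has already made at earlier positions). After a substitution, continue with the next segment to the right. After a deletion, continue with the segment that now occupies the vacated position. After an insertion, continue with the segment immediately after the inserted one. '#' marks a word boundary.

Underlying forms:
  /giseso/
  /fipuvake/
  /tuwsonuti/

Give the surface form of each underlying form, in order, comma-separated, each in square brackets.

/giseso/:
  A t-Assibilation: no change — [giseso]
  B Intervocalic Voicing: no change — [giseso]
  C Degemination: no change — [giseso]
/fipuvake/:
  A t-Assibilation: no change — [fipuvake]
  B Intervocalic Voicing: [fipuvake] → [fibuvage]
  C Degemination: no change — [fibuvage]
/tuwsonuti/:
  A t-Assibilation: [tuwsonuti] → [suwsonusi]
  B Intervocalic Voicing: no change — [suwsonusi]
  C Degemination: no change — [suwsonusi]

[giseso], [fibuvage], [suwsonusi]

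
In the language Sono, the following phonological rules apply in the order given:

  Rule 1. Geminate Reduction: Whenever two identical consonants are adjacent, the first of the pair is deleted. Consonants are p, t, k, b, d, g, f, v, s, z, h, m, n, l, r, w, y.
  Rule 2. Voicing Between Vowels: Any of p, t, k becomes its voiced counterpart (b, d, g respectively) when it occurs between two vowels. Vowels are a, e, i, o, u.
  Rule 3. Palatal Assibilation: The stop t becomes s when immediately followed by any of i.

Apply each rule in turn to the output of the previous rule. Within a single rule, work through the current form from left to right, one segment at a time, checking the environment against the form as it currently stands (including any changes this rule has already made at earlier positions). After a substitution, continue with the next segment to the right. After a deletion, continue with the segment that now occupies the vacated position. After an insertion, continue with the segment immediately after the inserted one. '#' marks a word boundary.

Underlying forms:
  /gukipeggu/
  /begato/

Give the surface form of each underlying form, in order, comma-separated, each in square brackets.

[gugibegu], [begado]

/gukipeggu/:
  Rule 1 Geminate Reduction: [gukipeggu] → [gukipegu]
  Rule 2 Voicing Between Vowels: [gukipegu] → [gugibegu]
  Rule 3 Palatal Assibilation: no change — [gugibegu]
/begato/:
  Rule 1 Geminate Reduction: no change — [begato]
  Rule 2 Voicing Between Vowels: [begato] → [begado]
  Rule 3 Palatal Assibilation: no change — [begado]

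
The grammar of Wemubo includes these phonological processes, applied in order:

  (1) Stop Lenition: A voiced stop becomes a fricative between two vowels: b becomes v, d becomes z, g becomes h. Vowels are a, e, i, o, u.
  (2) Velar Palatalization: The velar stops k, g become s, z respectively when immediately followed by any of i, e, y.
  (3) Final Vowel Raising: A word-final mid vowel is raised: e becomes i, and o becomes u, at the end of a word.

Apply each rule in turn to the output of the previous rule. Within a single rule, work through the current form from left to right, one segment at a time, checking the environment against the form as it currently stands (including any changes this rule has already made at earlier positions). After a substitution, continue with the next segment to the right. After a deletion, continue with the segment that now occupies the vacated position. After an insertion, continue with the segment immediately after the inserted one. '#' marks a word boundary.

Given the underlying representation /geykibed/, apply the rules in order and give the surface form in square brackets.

[zeysived]

(1) Stop Lenition: [geykibed] → [geykived]
(2) Velar Palatalization: [geykived] → [zeysived]
(3) Final Vowel Raising: no change — [zeysived]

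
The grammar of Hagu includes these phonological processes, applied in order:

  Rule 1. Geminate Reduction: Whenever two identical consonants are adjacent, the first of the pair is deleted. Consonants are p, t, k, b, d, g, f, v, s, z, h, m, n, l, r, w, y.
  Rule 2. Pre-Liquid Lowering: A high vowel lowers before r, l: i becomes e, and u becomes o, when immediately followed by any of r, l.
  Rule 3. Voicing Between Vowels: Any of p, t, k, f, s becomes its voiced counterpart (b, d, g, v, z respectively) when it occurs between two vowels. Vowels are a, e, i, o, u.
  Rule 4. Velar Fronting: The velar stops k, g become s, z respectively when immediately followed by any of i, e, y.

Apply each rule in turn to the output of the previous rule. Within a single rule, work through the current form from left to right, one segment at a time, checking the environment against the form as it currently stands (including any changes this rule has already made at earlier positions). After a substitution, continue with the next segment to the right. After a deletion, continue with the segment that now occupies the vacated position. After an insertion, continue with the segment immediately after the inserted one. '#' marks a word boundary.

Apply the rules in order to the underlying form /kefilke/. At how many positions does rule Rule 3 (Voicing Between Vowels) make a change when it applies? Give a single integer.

1

Rule 1 Geminate Reduction: no change — [kefilke]
Rule 2 Pre-Liquid Lowering: [kefilke] → [kefelke]
Rule 3 Voicing Between Vowels: [kefelke] → [kevelke]
Rule 4 Velar Fronting: [kevelke] → [sevelse]
Rule Rule 3 changed 1 position(s).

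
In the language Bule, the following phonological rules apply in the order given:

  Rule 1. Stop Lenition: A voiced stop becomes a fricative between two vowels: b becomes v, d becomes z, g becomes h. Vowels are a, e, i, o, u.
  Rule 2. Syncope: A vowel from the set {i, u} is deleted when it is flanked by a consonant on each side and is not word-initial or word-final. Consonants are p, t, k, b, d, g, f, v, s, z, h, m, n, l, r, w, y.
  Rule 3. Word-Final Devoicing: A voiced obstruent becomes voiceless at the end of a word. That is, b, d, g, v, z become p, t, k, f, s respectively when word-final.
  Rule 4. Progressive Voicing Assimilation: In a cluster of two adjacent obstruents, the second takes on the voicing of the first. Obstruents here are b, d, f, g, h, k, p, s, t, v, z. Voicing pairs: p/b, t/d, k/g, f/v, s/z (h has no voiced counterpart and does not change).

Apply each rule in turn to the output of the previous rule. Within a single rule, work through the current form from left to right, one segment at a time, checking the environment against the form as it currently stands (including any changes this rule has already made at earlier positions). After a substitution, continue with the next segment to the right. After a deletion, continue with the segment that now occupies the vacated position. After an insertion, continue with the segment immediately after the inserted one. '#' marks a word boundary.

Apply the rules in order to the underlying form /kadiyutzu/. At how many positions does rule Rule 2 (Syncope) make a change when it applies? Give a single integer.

2

Rule 1 Stop Lenition: [kadiyutzu] → [kaziyutzu]
Rule 2 Syncope: [kaziyutzu] → [kazytzu]
Rule 3 Word-Final Devoicing: no change — [kazytzu]
Rule 4 Progressive Voicing Assimilation: [kazytzu] → [kazytsu]
Rule Rule 2 changed 2 position(s).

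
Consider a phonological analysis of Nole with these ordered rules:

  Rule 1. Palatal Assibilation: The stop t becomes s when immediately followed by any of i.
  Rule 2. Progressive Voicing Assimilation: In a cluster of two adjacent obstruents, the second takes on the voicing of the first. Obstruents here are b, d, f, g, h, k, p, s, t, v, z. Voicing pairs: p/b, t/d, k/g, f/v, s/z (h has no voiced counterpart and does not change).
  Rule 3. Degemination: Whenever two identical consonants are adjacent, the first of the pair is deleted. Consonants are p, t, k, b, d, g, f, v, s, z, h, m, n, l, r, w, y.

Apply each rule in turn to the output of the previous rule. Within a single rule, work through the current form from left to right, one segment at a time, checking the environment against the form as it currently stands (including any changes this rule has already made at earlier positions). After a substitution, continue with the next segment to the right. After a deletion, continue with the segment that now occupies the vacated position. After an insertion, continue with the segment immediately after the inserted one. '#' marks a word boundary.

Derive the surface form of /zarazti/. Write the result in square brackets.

[zarazi]

Rule 1 Palatal Assibilation: [zarazti] → [zarazsi]
Rule 2 Progressive Voicing Assimilation: [zarazsi] → [zarazzi]
Rule 3 Degemination: [zarazzi] → [zarazi]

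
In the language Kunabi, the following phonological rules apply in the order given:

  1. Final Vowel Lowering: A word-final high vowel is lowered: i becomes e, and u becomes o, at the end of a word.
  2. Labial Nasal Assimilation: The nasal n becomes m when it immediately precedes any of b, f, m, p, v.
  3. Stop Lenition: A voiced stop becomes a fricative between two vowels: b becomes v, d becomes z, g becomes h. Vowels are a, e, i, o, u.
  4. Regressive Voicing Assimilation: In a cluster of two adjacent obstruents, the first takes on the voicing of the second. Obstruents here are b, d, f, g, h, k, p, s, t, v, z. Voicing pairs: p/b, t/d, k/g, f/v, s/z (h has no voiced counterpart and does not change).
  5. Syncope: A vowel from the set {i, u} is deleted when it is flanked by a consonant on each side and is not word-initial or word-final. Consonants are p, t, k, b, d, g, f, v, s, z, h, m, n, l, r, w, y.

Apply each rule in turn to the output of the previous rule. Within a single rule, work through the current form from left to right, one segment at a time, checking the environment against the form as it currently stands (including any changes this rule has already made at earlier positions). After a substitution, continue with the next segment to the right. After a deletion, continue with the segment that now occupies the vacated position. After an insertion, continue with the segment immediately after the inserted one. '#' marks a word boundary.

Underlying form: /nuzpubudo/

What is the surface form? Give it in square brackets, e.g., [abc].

[nspvzo]

1 Final Vowel Lowering: no change — [nuzpubudo]
2 Labial Nasal Assimilation: no change — [nuzpubudo]
3 Stop Lenition: [nuzpubudo] → [nuzpuvuzo]
4 Regressive Voicing Assimilation: [nuzpuvuzo] → [nuspuvuzo]
5 Syncope: [nuspuvuzo] → [nspvzo]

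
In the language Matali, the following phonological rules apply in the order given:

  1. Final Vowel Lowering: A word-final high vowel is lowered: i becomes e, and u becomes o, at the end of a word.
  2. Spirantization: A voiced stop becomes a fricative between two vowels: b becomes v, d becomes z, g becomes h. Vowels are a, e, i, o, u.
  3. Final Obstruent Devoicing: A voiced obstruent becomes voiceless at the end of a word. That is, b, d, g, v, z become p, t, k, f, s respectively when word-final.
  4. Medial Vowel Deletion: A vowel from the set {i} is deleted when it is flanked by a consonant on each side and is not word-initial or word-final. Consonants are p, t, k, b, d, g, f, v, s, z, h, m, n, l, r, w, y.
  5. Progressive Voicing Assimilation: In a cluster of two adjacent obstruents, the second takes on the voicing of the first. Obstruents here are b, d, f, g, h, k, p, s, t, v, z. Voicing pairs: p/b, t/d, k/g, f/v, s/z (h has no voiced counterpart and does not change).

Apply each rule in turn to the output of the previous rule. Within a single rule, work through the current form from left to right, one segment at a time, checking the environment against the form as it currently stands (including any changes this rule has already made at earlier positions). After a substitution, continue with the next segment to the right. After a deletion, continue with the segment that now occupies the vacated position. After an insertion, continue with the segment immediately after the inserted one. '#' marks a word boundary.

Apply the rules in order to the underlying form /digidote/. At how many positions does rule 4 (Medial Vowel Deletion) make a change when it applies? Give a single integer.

1 Final Vowel Lowering: no change — [digidote]
2 Spirantization: [digidote] → [dihizote]
3 Final Obstruent Devoicing: no change — [dihizote]
4 Medial Vowel Deletion: [dihizote] → [dhzote]
5 Progressive Voicing Assimilation: [dhzote] → [dhsote]
Rule 4 changed 2 position(s).

2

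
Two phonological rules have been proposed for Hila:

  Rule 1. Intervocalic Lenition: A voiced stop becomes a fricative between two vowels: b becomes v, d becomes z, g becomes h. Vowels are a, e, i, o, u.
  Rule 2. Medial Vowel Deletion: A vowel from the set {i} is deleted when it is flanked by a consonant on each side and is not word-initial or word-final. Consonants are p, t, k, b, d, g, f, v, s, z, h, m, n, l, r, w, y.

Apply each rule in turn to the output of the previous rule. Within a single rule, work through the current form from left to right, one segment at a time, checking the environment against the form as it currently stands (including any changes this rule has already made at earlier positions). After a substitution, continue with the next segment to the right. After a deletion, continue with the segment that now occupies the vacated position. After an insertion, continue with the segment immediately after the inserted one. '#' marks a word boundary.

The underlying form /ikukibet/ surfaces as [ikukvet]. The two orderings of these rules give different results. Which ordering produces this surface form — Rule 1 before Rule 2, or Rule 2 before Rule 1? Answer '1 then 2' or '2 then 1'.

Order 1 then 2:
  1 Intervocalic Lenition: [ikukibet] → [ikukivet]
  2 Medial Vowel Deletion: [ikukivet] → [ikukvet]
  result: [ikukvet]
Order 2 then 1:
  2 Medial Vowel Deletion: [ikukibet] → [ikukbet]
  1 Intervocalic Lenition: no change — [ikukbet]
  result: [ikukbet]

1 then 2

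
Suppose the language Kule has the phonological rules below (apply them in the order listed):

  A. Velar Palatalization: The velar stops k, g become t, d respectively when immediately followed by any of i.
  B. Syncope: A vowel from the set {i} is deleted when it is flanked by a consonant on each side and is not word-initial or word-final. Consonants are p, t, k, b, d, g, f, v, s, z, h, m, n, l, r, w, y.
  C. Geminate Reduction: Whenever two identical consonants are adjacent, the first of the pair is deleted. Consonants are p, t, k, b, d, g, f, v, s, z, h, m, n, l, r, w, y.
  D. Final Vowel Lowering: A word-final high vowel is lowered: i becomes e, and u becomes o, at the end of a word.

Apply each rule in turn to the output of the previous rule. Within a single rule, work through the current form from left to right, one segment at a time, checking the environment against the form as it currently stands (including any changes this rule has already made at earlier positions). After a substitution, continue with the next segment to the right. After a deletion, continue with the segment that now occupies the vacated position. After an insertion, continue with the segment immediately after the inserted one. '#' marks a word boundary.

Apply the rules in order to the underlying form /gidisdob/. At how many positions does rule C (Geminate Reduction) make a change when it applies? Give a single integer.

1

A Velar Palatalization: [gidisdob] → [didisdob]
B Syncope: [didisdob] → [ddsdob]
C Geminate Reduction: [ddsdob] → [dsdob]
D Final Vowel Lowering: no change — [dsdob]
Rule C changed 1 position(s).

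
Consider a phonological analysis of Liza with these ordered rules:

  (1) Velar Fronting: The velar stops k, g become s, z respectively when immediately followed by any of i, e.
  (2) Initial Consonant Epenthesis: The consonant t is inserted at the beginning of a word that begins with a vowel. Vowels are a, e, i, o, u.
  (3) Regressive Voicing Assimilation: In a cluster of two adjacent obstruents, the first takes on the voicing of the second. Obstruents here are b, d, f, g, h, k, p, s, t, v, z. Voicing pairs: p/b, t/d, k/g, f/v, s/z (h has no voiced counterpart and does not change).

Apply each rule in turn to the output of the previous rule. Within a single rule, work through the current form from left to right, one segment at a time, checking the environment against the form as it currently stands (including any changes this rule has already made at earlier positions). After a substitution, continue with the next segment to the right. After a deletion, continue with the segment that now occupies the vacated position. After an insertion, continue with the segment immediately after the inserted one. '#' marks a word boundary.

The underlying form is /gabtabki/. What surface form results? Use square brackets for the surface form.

[gaptapsi]

(1) Velar Fronting: [gabtabki] → [gabtabsi]
(2) Initial Consonant Epenthesis: no change — [gabtabsi]
(3) Regressive Voicing Assimilation: [gabtabsi] → [gaptapsi]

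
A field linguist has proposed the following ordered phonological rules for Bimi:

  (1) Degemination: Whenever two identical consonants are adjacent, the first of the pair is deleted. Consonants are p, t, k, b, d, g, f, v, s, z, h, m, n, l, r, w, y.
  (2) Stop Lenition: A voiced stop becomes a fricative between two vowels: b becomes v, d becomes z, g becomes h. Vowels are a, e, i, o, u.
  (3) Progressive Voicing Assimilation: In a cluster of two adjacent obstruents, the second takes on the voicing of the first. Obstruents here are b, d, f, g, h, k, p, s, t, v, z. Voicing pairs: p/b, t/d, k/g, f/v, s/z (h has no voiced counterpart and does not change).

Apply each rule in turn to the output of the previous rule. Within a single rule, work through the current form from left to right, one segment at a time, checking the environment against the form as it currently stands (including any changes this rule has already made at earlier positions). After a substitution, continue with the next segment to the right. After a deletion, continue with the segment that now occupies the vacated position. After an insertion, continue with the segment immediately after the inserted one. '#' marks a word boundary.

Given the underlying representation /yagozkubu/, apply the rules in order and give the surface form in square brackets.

[yahozguvu]

(1) Degemination: no change — [yagozkubu]
(2) Stop Lenition: [yagozkubu] → [yahozkuvu]
(3) Progressive Voicing Assimilation: [yahozkuvu] → [yahozguvu]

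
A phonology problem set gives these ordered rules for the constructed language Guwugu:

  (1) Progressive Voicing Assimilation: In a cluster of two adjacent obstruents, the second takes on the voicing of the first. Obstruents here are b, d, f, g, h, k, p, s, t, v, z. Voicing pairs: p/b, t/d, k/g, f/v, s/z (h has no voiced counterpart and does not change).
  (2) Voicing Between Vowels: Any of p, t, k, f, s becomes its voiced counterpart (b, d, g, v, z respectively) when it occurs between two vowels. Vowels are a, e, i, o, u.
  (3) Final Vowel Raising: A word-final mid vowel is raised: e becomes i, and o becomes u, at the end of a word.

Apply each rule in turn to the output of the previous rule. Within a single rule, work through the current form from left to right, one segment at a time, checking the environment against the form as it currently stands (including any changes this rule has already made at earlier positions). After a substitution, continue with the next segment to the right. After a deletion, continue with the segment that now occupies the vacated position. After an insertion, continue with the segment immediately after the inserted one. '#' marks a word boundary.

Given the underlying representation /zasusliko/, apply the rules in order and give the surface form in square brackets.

[zazusligu]

(1) Progressive Voicing Assimilation: no change — [zasusliko]
(2) Voicing Between Vowels: [zasusliko] → [zazusligo]
(3) Final Vowel Raising: [zazusligo] → [zazusligu]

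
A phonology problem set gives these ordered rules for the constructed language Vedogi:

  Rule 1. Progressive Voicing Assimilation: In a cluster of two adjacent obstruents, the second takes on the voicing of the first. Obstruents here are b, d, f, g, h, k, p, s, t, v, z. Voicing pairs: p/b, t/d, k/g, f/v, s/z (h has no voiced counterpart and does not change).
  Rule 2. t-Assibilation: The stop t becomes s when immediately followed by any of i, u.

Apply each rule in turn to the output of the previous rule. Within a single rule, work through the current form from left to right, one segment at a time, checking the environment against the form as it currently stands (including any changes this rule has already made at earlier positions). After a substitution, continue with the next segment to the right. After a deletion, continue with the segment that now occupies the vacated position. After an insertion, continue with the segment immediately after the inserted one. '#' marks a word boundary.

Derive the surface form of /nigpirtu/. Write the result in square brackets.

Rule 1 Progressive Voicing Assimilation: [nigpirtu] → [nigbirtu]
Rule 2 t-Assibilation: [nigbirtu] → [nigbirsu]

[nigbirsu]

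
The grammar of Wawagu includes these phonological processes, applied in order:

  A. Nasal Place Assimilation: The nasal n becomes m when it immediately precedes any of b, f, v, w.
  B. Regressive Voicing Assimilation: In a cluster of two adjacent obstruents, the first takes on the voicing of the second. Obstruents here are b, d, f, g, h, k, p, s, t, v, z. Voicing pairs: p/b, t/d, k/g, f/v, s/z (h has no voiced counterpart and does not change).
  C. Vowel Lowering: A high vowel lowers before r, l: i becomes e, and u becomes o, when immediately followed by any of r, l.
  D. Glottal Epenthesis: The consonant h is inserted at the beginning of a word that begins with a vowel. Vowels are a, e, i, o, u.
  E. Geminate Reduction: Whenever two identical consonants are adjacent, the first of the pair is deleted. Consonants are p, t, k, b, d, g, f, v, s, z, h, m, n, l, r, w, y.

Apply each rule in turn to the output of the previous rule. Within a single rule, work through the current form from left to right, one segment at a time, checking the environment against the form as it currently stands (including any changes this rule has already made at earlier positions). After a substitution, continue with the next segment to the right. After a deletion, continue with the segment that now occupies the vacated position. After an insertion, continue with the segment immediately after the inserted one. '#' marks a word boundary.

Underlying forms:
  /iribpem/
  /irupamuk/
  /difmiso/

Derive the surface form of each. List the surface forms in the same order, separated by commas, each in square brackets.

[heripem], [herupamuk], [difmiso]

/iribpem/:
  A Nasal Place Assimilation: no change — [iribpem]
  B Regressive Voicing Assimilation: [iribpem] → [irippem]
  C Vowel Lowering: [irippem] → [erippem]
  D Glottal Epenthesis: [erippem] → [herippem]
  E Geminate Reduction: [herippem] → [heripem]
/irupamuk/:
  A Nasal Place Assimilation: no change — [irupamuk]
  B Regressive Voicing Assimilation: no change — [irupamuk]
  C Vowel Lowering: [irupamuk] → [erupamuk]
  D Glottal Epenthesis: [erupamuk] → [herupamuk]
  E Geminate Reduction: no change — [herupamuk]
/difmiso/:
  A Nasal Place Assimilation: no change — [difmiso]
  B Regressive Voicing Assimilation: no change — [difmiso]
  C Vowel Lowering: no change — [difmiso]
  D Glottal Epenthesis: no change — [difmiso]
  E Geminate Reduction: no change — [difmiso]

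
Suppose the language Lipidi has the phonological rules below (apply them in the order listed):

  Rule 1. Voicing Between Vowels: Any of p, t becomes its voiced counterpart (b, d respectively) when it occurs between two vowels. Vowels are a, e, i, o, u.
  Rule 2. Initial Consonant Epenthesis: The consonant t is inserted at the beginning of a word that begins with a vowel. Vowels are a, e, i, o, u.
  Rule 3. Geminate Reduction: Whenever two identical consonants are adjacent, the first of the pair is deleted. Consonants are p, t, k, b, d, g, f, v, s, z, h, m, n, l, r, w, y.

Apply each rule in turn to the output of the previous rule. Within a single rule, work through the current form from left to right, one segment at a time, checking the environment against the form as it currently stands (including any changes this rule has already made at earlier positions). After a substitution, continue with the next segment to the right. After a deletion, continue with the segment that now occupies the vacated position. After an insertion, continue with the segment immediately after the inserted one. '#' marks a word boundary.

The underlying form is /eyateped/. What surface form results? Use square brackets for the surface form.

[teyadebed]

Rule 1 Voicing Between Vowels: [eyateped] → [eyadebed]
Rule 2 Initial Consonant Epenthesis: [eyadebed] → [teyadebed]
Rule 3 Geminate Reduction: no change — [teyadebed]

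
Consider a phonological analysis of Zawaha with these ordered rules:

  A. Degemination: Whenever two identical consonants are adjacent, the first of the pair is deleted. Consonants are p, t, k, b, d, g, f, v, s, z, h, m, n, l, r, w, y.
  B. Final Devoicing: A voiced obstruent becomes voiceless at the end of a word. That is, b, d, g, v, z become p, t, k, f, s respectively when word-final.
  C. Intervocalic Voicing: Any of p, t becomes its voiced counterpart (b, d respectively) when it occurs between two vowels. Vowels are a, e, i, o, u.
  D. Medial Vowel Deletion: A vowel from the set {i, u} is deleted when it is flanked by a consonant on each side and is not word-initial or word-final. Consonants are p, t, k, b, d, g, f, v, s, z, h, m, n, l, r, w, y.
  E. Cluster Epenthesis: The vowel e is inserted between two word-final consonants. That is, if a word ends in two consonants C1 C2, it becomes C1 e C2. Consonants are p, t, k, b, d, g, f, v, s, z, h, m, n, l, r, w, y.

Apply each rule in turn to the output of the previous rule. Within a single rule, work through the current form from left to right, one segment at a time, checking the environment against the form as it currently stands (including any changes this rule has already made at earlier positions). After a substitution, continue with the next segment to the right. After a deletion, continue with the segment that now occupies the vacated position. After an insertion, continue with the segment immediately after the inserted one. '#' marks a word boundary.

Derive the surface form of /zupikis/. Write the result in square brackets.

A Degemination: no change — [zupikis]
B Final Devoicing: no change — [zupikis]
C Intervocalic Voicing: [zupikis] → [zubikis]
D Medial Vowel Deletion: [zubikis] → [zbks]
E Cluster Epenthesis: [zbks] → [zbkes]

[zbkes]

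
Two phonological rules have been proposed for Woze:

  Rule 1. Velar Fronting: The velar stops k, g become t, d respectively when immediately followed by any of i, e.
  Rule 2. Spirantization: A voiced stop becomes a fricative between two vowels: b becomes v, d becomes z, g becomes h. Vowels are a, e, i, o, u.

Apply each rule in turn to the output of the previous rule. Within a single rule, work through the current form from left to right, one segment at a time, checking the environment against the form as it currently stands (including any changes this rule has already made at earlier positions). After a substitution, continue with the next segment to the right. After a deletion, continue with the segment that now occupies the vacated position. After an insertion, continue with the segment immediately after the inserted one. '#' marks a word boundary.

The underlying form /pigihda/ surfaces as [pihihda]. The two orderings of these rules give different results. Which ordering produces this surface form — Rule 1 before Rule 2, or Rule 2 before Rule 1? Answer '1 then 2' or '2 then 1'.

2 then 1

Order 1 then 2:
  1 Velar Fronting: [pigihda] → [pidihda]
  2 Spirantization: [pidihda] → [pizihda]
  result: [pizihda]
Order 2 then 1:
  2 Spirantization: [pigihda] → [pihihda]
  1 Velar Fronting: no change — [pihihda]
  result: [pihihda]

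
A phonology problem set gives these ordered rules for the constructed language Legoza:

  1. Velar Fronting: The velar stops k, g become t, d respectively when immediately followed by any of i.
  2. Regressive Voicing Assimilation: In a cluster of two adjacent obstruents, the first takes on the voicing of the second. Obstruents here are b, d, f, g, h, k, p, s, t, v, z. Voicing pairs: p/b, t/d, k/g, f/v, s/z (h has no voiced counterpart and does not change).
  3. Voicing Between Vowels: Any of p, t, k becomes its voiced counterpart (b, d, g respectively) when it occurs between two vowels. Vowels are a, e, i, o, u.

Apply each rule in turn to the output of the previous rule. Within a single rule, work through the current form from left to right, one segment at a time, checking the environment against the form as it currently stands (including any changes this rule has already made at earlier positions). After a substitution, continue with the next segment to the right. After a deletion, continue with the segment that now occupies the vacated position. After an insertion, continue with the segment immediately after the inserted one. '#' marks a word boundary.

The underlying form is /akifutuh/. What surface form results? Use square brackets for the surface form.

[adifuduh]

1 Velar Fronting: [akifutuh] → [atifutuh]
2 Regressive Voicing Assimilation: no change — [atifutuh]
3 Voicing Between Vowels: [atifutuh] → [adifuduh]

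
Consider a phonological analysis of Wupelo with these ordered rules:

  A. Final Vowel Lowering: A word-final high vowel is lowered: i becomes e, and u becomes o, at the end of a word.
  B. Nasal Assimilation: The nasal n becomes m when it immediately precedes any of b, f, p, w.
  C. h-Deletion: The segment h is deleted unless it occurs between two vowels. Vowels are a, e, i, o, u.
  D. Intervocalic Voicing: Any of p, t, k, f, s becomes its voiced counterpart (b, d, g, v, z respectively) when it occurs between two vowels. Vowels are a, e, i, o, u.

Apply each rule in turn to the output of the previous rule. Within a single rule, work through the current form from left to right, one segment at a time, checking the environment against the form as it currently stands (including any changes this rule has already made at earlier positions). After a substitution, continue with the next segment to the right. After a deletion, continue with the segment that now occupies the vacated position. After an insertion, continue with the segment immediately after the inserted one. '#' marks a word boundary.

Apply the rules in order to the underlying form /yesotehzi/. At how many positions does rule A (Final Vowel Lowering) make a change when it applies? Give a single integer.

1

A Final Vowel Lowering: [yesotehzi] → [yesotehze]
B Nasal Assimilation: no change — [yesotehze]
C h-Deletion: [yesotehze] → [yesoteze]
D Intervocalic Voicing: [yesoteze] → [yezodeze]
Rule A changed 1 position(s).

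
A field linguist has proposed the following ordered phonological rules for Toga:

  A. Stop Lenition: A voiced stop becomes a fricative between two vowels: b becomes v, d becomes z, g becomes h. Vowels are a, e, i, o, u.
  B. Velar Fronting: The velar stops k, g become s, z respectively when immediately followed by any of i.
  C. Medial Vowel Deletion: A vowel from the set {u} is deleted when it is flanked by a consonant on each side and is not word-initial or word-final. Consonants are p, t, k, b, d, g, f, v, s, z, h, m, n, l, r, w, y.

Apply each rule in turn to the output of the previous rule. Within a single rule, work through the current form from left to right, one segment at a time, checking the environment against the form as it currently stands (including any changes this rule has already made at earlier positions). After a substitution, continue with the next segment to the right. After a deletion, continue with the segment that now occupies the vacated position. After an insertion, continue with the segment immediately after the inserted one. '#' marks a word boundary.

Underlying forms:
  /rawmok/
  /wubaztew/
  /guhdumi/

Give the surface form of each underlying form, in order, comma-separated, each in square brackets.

/rawmok/:
  A Stop Lenition: no change — [rawmok]
  B Velar Fronting: no change — [rawmok]
  C Medial Vowel Deletion: no change — [rawmok]
/wubaztew/:
  A Stop Lenition: [wubaztew] → [wuvaztew]
  B Velar Fronting: no change — [wuvaztew]
  C Medial Vowel Deletion: [wuvaztew] → [wvaztew]
/guhdumi/:
  A Stop Lenition: no change — [guhdumi]
  B Velar Fronting: no change — [guhdumi]
  C Medial Vowel Deletion: [guhdumi] → [ghdmi]

[rawmok], [wvaztew], [ghdmi]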